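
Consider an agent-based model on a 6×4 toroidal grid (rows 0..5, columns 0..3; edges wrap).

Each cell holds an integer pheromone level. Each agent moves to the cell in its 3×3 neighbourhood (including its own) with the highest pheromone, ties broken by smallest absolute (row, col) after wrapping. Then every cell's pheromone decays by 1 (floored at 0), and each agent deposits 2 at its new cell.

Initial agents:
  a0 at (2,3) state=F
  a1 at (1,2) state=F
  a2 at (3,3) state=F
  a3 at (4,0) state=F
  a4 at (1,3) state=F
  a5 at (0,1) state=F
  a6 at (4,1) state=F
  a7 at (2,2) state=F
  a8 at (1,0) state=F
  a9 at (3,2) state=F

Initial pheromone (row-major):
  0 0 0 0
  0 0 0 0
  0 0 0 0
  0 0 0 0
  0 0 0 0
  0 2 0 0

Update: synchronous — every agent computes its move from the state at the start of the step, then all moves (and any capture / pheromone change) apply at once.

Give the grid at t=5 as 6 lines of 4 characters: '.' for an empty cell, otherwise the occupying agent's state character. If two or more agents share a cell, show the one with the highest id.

....
....
....
....
....
.F..

t=1: a0@(1,0) a1@(0,1) a2@(2,0) a3@(5,1) a4@(0,0) a5@(5,1) a6@(5,1) a7@(1,1) a8@(0,0) a9@(2,1) | pheromone: 4 2 0 0 / 2 2 0 0 / 2 2 0 0 / 0 0 0 0 / 0 0 0 0 / 0 7 0 0
t=2: a0@(0,0) a1@(5,1) a2@(1,0) a3@(5,1) a4@(5,1) a5@(5,1) a6@(5,1) a7@(0,0) a8@(5,1) a9@(1,0) | pheromone: 7 1 0 0 / 5 1 0 0 / 1 1 0 0 / 0 0 0 0 / 0 0 0 0 / 0 18 0 0
t=3: a0@(5,1) a1@(5,1) a2@(0,0) a3@(5,1) a4@(5,1) a5@(5,1) a6@(5,1) a7@(5,1) a8@(5,1) a9@(0,0) | pheromone: 10 0 0 0 / 4 0 0 0 / 0 0 0 0 / 0 0 0 0 / 0 0 0 0 / 0 33 0 0
t=4: a0@(5,1) a1@(5,1) a2@(5,1) a3@(5,1) a4@(5,1) a5@(5,1) a6@(5,1) a7@(5,1) a8@(5,1) a9@(5,1) | pheromone: 9 0 0 0 / 3 0 0 0 / 0 0 0 0 / 0 0 0 0 / 0 0 0 0 / 0 52 0 0
t=5: a0@(5,1) a1@(5,1) a2@(5,1) a3@(5,1) a4@(5,1) a5@(5,1) a6@(5,1) a7@(5,1) a8@(5,1) a9@(5,1) | pheromone: 8 0 0 0 / 2 0 0 0 / 0 0 0 0 / 0 0 0 0 / 0 0 0 0 / 0 71 0 0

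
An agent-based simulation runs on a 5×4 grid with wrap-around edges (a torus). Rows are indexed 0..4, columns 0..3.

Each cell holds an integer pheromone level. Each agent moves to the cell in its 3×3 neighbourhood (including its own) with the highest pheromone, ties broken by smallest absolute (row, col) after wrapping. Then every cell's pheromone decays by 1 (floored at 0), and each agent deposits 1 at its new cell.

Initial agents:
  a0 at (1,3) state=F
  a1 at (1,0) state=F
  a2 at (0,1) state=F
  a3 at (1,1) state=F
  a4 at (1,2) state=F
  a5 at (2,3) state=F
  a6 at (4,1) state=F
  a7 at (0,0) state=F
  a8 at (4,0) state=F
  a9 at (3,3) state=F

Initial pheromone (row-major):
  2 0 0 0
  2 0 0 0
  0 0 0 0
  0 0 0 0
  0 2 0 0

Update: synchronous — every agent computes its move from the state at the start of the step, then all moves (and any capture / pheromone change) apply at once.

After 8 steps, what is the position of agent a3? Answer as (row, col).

(0, 0)

t=1: a0@(0,0) a1@(0,0) a2@(0,0) a3@(0,0) a4@(0,1) a5@(1,0) a6@(0,0) a7@(0,0) a8@(0,0) a9@(2,0) | pheromone: 8 1 0 0 / 2 0 0 0 / 1 0 0 0 / 0 0 0 0 / 0 1 0 0
t=2: a0@(0,0) a1@(0,0) a2@(0,0) a3@(0,0) a4@(0,0) a5@(0,0) a6@(0,0) a7@(0,0) a8@(0,0) a9@(1,0) | pheromone: 16 0 0 0 / 2 0 0 0 / 0 0 0 0 / 0 0 0 0 / 0 0 0 0
t=3: a0@(0,0) a1@(0,0) a2@(0,0) a3@(0,0) a4@(0,0) a5@(0,0) a6@(0,0) a7@(0,0) a8@(0,0) a9@(0,0) | pheromone: 25 0 0 0 / 1 0 0 0 / 0 0 0 0 / 0 0 0 0 / 0 0 0 0
t=4: a0@(0,0) a1@(0,0) a2@(0,0) a3@(0,0) a4@(0,0) a5@(0,0) a6@(0,0) a7@(0,0) a8@(0,0) a9@(0,0) | pheromone: 34 0 0 0 / 0 0 0 0 / 0 0 0 0 / 0 0 0 0 / 0 0 0 0
t=5: a0@(0,0) a1@(0,0) a2@(0,0) a3@(0,0) a4@(0,0) a5@(0,0) a6@(0,0) a7@(0,0) a8@(0,0) a9@(0,0) | pheromone: 43 0 0 0 / 0 0 0 0 / 0 0 0 0 / 0 0 0 0 / 0 0 0 0
t=6: a0@(0,0) a1@(0,0) a2@(0,0) a3@(0,0) a4@(0,0) a5@(0,0) a6@(0,0) a7@(0,0) a8@(0,0) a9@(0,0) | pheromone: 52 0 0 0 / 0 0 0 0 / 0 0 0 0 / 0 0 0 0 / 0 0 0 0
t=7: a0@(0,0) a1@(0,0) a2@(0,0) a3@(0,0) a4@(0,0) a5@(0,0) a6@(0,0) a7@(0,0) a8@(0,0) a9@(0,0) | pheromone: 61 0 0 0 / 0 0 0 0 / 0 0 0 0 / 0 0 0 0 / 0 0 0 0
t=8: a0@(0,0) a1@(0,0) a2@(0,0) a3@(0,0) a4@(0,0) a5@(0,0) a6@(0,0) a7@(0,0) a8@(0,0) a9@(0,0) | pheromone: 70 0 0 0 / 0 0 0 0 / 0 0 0 0 / 0 0 0 0 / 0 0 0 0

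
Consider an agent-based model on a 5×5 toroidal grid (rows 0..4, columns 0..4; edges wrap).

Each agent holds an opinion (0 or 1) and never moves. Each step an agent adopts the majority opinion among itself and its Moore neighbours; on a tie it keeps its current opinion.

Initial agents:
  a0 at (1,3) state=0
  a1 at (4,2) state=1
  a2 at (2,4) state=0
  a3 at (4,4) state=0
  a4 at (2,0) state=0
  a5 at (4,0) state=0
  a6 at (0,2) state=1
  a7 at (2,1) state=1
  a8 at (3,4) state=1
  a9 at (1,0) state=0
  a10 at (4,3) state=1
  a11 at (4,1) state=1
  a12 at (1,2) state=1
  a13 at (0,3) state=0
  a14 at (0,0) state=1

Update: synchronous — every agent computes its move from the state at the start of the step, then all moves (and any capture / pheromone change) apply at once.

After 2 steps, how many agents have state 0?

t=1: a0@(1,3):0 a1@(4,2):1 a2@(2,4):0 a3@(4,4):0 a4@(2,0):0 a5@(4,0):1 a6@(0,2):1 a7@(2,1):1 a8@(3,4):0 a9@(1,0):0 a10@(4,3):1 a11@(4,1):1 a12@(1,2):1 a13@(0,3):1 a14@(0,0):0
t=2: a0@(1,3):1 a1@(4,2):1 a2@(2,4):0 a3@(4,4):0 a4@(2,0):0 a5@(4,0):0 a6@(0,2):1 a7@(2,1):1 a8@(3,4):0 a9@(1,0):0 a10@(4,3):1 a11@(4,1):1 a12@(1,2):1 a13@(0,3):1 a14@(0,0):0

7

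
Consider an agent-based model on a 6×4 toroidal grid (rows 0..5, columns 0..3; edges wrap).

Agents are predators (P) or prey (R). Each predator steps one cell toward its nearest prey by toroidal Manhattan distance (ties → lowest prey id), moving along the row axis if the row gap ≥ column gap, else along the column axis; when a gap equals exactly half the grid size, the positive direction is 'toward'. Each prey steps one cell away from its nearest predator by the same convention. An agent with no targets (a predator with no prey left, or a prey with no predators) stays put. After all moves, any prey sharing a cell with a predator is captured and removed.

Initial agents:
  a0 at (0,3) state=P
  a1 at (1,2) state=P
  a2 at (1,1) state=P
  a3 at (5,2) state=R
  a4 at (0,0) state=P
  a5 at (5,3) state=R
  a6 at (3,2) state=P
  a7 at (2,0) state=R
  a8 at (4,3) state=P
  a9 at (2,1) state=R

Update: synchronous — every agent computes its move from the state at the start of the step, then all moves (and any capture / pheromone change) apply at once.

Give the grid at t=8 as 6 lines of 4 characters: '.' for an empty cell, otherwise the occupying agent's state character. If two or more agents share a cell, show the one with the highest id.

....
....
....
.P.R
.R.P
....

t=1: a0@(5,3):P a1@(0,2):P a2@(2,1):P a4@(5,0):P a5@(4,3):R a6@(4,2):P a7@(3,0):R a8@(5,3):P a9@(3,1):R
t=2: a0@(4,3):P a1@(5,2):P a2@(3,1):P a4@(4,0):P a5@(3,3):R a6@(4,3):P a8@(4,3):P a9@(4,1):R
t=3: a0@(3,3):P a1@(4,2):P a2@(4,1):P a4@(4,1):P a5@(2,3):R a6@(3,3):P a8@(3,3):P a9@(5,1):R
t=4: a0@(2,3):P a1@(5,2):P a2@(5,1):P a4@(5,1):P a5@(1,3):R a6@(2,3):P a8@(2,3):P a9@(0,1):R
t=5: a0@(1,3):P a1@(0,2):P a2@(0,1):P a4@(0,1):P a5@(0,3):R a6@(1,3):P a8@(1,3):P a9@(1,1):R
t=6: a0@(0,3):P a1@(0,3):P a2@(1,1):P a4@(1,1):P a5@(5,3):R a6@(0,3):P a8@(0,3):P a9@(2,1):R
t=7: a0@(5,3):P a1@(5,3):P a2@(2,1):P a4@(2,1):P a5@(4,3):R a6@(5,3):P a8@(5,3):P a9@(3,1):R
t=8: a0@(4,3):P a1@(4,3):P a2@(3,1):P a4@(3,1):P a5@(3,3):R a6@(4,3):P a8@(4,3):P a9@(4,1):R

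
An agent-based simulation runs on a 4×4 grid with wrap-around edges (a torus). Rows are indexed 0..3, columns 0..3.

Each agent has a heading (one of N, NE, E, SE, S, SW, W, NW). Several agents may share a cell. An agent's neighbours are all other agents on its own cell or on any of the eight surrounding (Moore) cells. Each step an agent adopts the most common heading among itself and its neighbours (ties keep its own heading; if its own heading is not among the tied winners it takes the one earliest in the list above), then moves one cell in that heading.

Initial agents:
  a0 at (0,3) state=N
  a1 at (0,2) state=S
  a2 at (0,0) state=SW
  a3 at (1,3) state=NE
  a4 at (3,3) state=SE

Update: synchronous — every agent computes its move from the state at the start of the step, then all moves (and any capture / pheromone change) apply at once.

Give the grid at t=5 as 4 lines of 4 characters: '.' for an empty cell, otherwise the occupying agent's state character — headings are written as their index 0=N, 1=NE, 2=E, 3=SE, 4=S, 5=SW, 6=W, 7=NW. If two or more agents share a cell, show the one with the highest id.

3...
..45
....
...0

t=1: a0@(3,3):N a1@(1,2):S a2@(1,3):SW a3@(0,0):NE a4@(0,0):SE
t=2: a0@(2,3):N a1@(2,2):S a2@(2,2):SW a3@(3,1):NE a4@(1,1):SE
t=3: a0@(1,3):N a1@(3,2):S a2@(3,1):SW a3@(2,2):NE a4@(2,2):SE
t=4: a0@(0,3):N a1@(0,2):S a2@(0,0):SW a3@(1,3):NE a4@(3,3):SE
t=5: a0@(3,3):N a1@(1,2):S a2@(1,3):SW a3@(0,0):NE a4@(0,0):SE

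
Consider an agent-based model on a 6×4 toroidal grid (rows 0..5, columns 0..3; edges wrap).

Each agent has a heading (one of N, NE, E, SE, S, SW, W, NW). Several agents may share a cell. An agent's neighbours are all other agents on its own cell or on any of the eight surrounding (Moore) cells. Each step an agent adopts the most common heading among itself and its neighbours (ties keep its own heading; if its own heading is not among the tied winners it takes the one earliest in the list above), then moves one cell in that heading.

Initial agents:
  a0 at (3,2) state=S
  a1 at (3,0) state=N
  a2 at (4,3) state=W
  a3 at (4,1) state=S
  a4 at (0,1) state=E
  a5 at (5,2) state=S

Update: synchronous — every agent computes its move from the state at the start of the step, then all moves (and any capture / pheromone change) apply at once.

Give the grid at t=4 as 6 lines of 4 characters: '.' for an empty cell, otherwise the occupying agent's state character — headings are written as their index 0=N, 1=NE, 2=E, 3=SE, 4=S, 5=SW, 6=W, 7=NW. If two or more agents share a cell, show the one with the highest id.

....
..4.
.4.4
4.4.
....
....

t=1: a0@(4,2):S a1@(2,0):N a2@(5,3):S a3@(5,1):S a4@(0,2):E a5@(0,2):S
t=2: a0@(5,2):S a1@(1,0):N a2@(0,3):S a3@(0,1):S a4@(1,2):S a5@(1,2):S
t=3: a0@(0,2):S a1@(2,0):S a2@(1,3):S a3@(1,1):S a4@(2,2):S a5@(2,2):S
t=4: a0@(1,2):S a1@(3,0):S a2@(2,3):S a3@(2,1):S a4@(3,2):S a5@(3,2):S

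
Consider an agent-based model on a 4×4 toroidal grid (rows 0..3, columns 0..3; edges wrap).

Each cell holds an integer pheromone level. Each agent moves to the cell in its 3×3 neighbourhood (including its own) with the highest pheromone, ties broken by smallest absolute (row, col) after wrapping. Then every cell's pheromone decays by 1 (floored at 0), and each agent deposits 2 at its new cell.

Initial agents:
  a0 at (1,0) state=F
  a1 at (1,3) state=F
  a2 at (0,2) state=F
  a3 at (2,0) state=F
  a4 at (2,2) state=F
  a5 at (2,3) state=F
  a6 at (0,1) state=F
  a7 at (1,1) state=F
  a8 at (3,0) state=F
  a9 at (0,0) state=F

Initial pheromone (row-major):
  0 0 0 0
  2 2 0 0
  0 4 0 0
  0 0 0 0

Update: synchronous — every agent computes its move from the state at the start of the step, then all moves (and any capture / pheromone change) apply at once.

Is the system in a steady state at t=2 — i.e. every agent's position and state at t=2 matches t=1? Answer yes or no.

t=1: a0@(2,1) a1@(1,0) a2@(1,1) a3@(2,1) a4@(2,1) a5@(1,0) a6@(1,0) a7@(2,1) a8@(2,1) a9@(1,0) | pheromone: 0 0 0 0 / 9 3 0 0 / 0 13 0 0 / 0 0 0 0
t=2: a0@(2,1) a1@(2,1) a2@(2,1) a3@(2,1) a4@(2,1) a5@(2,1) a6@(2,1) a7@(2,1) a8@(2,1) a9@(2,1) | pheromone: 0 0 0 0 / 8 2 0 0 / 0 32 0 0 / 0 0 0 0

no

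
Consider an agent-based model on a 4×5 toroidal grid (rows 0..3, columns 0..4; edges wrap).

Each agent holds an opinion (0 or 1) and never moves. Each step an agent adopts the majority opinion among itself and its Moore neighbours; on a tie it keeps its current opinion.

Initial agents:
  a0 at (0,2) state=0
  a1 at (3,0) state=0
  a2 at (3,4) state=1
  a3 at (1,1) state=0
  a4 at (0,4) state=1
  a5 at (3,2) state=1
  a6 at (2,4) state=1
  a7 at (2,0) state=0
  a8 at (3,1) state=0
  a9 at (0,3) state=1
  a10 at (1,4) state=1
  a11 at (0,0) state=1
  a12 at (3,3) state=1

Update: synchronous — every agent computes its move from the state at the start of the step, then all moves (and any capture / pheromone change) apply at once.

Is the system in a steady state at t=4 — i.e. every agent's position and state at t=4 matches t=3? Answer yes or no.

no

t=1: a0@(0,2):0 a1@(3,0):1 a2@(3,4):1 a3@(1,1):0 a4@(0,4):1 a5@(3,2):1 a6@(2,4):1 a7@(2,0):0 a8@(3,1):0 a9@(0,3):1 a10@(1,4):1 a11@(0,0):1 a12@(3,3):1
t=2: a0@(0,2):0 a1@(3,0):1 a2@(3,4):1 a3@(1,1):0 a4@(0,4):1 a5@(3,2):1 a6@(2,4):1 a7@(2,0):1 a8@(3,1):0 a9@(0,3):1 a10@(1,4):1 a11@(0,0):1 a12@(3,3):1
t=3: a0@(0,2):0 a1@(3,0):1 a2@(3,4):1 a3@(1,1):0 a4@(0,4):1 a5@(3,2):1 a6@(2,4):1 a7@(2,0):1 a8@(3,1):1 a9@(0,3):1 a10@(1,4):1 a11@(0,0):1 a12@(3,3):1
t=4: a0@(0,2):1 a1@(3,0):1 a2@(3,4):1 a3@(1,1):0 a4@(0,4):1 a5@(3,2):1 a6@(2,4):1 a7@(2,0):1 a8@(3,1):1 a9@(0,3):1 a10@(1,4):1 a11@(0,0):1 a12@(3,3):1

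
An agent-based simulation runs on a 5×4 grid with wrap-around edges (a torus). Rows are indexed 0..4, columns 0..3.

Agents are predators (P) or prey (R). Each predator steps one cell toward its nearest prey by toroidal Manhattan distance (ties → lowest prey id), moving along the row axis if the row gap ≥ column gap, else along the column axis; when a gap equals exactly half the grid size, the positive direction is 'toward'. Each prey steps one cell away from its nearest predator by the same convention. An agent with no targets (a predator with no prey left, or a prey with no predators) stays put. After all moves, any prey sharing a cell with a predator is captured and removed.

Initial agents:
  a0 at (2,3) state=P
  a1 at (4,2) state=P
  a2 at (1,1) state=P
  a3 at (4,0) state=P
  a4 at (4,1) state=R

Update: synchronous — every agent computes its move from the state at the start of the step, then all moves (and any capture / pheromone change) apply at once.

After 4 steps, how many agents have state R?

0

t=1: a0@(3,3):P a1@(4,1):P a2@(0,1):P a3@(4,1):P a4@(4,0):R
t=2: a0@(4,3):P a1@(4,0):P a2@(4,1):P a3@(4,0):P
t=3: (unchanged — steady state)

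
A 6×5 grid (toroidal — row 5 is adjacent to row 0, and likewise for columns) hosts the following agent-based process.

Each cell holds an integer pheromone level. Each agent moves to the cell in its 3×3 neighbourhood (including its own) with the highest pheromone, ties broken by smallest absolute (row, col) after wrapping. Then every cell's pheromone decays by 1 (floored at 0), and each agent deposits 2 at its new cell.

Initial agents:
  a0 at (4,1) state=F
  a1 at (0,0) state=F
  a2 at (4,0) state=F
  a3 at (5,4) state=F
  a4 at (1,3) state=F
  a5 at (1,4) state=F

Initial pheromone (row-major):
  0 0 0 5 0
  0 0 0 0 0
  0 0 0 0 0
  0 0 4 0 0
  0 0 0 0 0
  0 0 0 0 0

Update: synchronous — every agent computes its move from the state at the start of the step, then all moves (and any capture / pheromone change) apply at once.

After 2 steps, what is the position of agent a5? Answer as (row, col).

t=1: a0@(3,2) a1@(0,0) a2@(3,0) a3@(0,3) a4@(0,3) a5@(0,3) | pheromone: 2 0 0 10 0 / 0 0 0 0 0 / 0 0 0 0 0 / 2 0 5 0 0 / 0 0 0 0 0 / 0 0 0 0 0
t=2: a0@(3,2) a1@(0,0) a2@(3,0) a3@(0,3) a4@(0,3) a5@(0,3) | pheromone: 3 0 0 15 0 / 0 0 0 0 0 / 0 0 0 0 0 / 3 0 6 0 0 / 0 0 0 0 0 / 0 0 0 0 0

(0, 3)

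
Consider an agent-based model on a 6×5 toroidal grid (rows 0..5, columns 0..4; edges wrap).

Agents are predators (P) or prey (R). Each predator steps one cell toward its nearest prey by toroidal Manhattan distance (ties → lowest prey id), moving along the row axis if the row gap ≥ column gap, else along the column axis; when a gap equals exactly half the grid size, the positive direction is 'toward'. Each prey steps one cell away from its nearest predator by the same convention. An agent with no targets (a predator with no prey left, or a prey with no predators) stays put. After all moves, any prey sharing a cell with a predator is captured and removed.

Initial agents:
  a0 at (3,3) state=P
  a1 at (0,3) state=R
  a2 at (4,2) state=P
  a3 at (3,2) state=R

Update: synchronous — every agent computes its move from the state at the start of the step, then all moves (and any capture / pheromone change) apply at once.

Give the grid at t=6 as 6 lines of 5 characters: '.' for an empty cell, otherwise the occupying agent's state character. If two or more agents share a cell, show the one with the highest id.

t=1: a0@(3,2):P a1@(5,3):R a2@(3,2):P a3@(3,1):R
t=2: a0@(3,1):P a1@(0,3):R a2@(3,1):P a3@(3,0):R
t=3: a0@(3,0):P a1@(5,3):R a2@(3,0):P a3@(3,4):R
t=4: a0@(3,4):P a1@(0,3):R a2@(3,4):P a3@(3,3):R
t=5: a0@(3,3):P a1@(5,3):R a2@(3,3):P a3@(3,2):R
t=6: a0@(3,2):P a1@(0,3):R a2@(3,2):P a3@(3,1):R

...R.
.....
.....
.RP..
.....
.....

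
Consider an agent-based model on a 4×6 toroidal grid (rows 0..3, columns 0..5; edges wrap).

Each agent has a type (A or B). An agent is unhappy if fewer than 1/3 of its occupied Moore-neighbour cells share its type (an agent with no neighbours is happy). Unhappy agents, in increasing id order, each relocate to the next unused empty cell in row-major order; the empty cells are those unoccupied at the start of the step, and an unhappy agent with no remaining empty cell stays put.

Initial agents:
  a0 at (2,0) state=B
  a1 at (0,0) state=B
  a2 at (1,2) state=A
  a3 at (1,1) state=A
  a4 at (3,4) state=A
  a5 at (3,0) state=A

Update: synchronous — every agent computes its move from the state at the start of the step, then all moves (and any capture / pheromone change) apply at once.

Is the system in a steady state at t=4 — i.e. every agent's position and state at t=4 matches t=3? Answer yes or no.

t=1: a0@(0,1):B a1@(0,2):B a2@(1,2):A a3@(1,1):A a4@(3,4):A a5@(0,3):A
t=2: a0@(0,1):B a1@(0,0):B a2@(1,2):A a3@(1,1):A a4@(3,4):A a5@(0,3):A
t=3: (unchanged — steady state)

yes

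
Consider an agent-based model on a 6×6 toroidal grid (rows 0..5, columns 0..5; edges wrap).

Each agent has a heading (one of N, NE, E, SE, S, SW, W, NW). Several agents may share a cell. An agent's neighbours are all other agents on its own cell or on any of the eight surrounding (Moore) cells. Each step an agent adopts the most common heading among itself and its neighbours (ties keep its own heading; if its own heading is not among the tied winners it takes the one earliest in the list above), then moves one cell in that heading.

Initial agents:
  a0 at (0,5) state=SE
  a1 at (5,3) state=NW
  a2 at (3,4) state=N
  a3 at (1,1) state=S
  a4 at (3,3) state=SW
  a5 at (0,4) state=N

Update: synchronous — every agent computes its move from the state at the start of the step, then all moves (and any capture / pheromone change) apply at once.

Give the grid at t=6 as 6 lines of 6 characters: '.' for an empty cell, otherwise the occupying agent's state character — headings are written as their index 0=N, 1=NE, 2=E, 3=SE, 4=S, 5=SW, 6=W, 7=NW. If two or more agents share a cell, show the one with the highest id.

t=1: a0@(1,0):SE a1@(4,2):NW a2@(2,4):N a3@(2,1):S a4@(4,2):SW a5@(5,4):N
t=2: a0@(2,1):SE a1@(3,1):NW a2@(1,4):N a3@(3,1):S a4@(5,1):SW a5@(4,4):N
t=3: a0@(3,2):SE a1@(2,0):NW a2@(0,4):N a3@(4,1):S a4@(0,0):SW a5@(3,4):N
t=4: a0@(4,3):SE a1@(1,5):NW a2@(5,4):N a3@(5,1):S a4@(1,5):SW a5@(2,4):N
t=5: a0@(5,4):SE a1@(0,4):NW a2@(4,4):N a3@(0,1):S a4@(2,4):SW a5@(1,4):N
t=6: a0@(0,5):SE a1@(5,3):NW a2@(3,4):N a3@(1,1):S a4@(3,3):SW a5@(0,4):N

....03
.4....
......
...50.
......
...7..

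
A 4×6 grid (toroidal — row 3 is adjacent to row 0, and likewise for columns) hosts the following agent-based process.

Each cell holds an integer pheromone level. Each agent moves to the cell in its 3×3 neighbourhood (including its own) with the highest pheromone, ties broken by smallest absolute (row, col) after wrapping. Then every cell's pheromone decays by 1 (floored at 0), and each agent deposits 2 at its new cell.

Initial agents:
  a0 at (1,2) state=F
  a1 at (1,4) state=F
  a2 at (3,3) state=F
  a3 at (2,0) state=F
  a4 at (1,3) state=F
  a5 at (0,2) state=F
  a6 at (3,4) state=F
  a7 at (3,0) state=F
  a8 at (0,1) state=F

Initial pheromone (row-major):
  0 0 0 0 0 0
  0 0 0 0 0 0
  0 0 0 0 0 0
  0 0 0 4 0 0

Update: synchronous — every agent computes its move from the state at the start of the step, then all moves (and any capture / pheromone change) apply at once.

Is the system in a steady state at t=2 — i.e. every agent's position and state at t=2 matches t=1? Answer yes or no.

no

t=1: a0@(0,1) a1@(0,3) a2@(3,3) a3@(1,0) a4@(0,2) a5@(3,3) a6@(3,3) a7@(0,0) a8@(0,0) | pheromone: 4 2 2 2 0 0 / 2 0 0 0 0 0 / 0 0 0 0 0 0 / 0 0 0 9 0 0
t=2: a0@(0,0) a1@(3,3) a2@(3,3) a3@(0,0) a4@(3,3) a5@(3,3) a6@(3,3) a7@(0,0) a8@(0,0) | pheromone: 11 1 1 1 0 0 / 1 0 0 0 0 0 / 0 0 0 0 0 0 / 0 0 0 18 0 0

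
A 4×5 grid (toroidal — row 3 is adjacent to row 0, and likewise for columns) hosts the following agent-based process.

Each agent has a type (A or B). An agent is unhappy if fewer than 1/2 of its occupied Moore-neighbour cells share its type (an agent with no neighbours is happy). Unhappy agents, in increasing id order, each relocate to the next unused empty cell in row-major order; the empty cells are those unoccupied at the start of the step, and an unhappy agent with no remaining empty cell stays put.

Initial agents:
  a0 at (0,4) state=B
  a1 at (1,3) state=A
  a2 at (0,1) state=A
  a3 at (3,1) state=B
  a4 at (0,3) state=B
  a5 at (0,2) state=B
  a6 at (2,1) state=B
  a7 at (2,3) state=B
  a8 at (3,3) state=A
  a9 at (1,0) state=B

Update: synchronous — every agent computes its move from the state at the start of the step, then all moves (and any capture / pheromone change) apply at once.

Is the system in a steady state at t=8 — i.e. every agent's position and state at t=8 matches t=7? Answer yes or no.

no

t=1: a0@(0,4):B a1@(0,0):A a2@(1,1):A a3@(3,1):B a4@(0,3):B a5@(1,2):B a6@(2,1):B a7@(1,4):B a8@(2,0):A a9@(1,0):B
t=2: a0@(0,4):B a1@(0,1):A a2@(0,2):A a3@(1,3):B a4@(0,3):B a5@(1,2):B a6@(2,1):B a7@(1,4):B a8@(2,2):A a9@(1,0):B
t=3: a0@(0,4):B a1@(0,0):A a2@(1,1):A a3@(1,3):B a4@(0,3):B a5@(1,2):B a6@(2,1):B a7@(1,4):B a8@(2,0):A a9@(1,0):B
t=4: a0@(0,4):B a1@(0,1):A a2@(0,2):A a3@(1,3):B a4@(0,3):B a5@(1,2):B a6@(2,1):B a7@(1,4):B a8@(2,2):A a9@(1,0):B
t=5: a0@(0,4):B a1@(0,0):A a2@(1,1):A a3@(1,3):B a4@(0,3):B a5@(1,2):B a6@(2,1):B a7@(1,4):B a8@(2,0):A a9@(1,0):B
t=6: a0@(0,4):B a1@(0,1):A a2@(0,2):A a3@(1,3):B a4@(0,3):B a5@(1,2):B a6@(2,1):B a7@(1,4):B a8@(2,2):A a9@(1,0):B
t=7: a0@(0,4):B a1@(0,0):A a2@(1,1):A a3@(1,3):B a4@(0,3):B a5@(1,2):B a6@(2,1):B a7@(1,4):B a8@(2,0):A a9@(1,0):B
t=8: a0@(0,4):B a1@(0,1):A a2@(0,2):A a3@(1,3):B a4@(0,3):B a5@(1,2):B a6@(2,1):B a7@(1,4):B a8@(2,2):A a9@(1,0):B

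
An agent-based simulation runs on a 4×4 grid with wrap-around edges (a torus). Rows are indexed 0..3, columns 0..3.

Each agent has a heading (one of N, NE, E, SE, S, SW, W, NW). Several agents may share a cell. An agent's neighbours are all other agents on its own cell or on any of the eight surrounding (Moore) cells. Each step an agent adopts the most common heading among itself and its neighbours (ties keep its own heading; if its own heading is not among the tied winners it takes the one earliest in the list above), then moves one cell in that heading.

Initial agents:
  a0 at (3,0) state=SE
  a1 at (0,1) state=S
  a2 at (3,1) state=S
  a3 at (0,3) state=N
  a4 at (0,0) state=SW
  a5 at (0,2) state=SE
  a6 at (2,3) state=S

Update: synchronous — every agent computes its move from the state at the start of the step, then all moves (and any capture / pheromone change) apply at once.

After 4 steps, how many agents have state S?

7

t=1: a0@(0,0):S a1@(1,1):S a2@(0,1):S a3@(1,0):SE a4@(1,0):S a5@(1,2):S a6@(3,3):S
t=2: a0@(1,0):S a1@(2,1):S a2@(1,1):S a3@(2,0):S a4@(2,0):S a5@(2,2):S a6@(0,3):S
t=3: a0@(2,0):S a1@(3,1):S a2@(2,1):S a3@(3,0):S a4@(3,0):S a5@(3,2):S a6@(1,3):S
t=4: a0@(3,0):S a1@(0,1):S a2@(3,1):S a3@(0,0):S a4@(0,0):S a5@(0,2):S a6@(2,3):S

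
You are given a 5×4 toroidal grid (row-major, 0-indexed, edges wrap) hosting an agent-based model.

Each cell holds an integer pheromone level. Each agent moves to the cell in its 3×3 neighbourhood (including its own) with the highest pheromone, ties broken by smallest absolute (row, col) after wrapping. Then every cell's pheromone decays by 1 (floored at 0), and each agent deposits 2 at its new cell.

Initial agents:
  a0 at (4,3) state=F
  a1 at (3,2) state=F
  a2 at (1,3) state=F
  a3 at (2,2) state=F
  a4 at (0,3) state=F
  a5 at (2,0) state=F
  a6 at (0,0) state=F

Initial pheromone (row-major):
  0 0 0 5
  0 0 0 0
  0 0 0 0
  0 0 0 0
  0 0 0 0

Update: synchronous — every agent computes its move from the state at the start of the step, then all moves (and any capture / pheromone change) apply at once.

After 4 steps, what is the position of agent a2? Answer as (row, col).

(0, 3)

t=1: a0@(0,3) a1@(2,1) a2@(0,3) a3@(1,1) a4@(0,3) a5@(1,0) a6@(0,3) | pheromone: 0 0 0 12 / 2 2 0 0 / 0 2 0 0 / 0 0 0 0 / 0 0 0 0
t=2: a0@(0,3) a1@(1,0) a2@(0,3) a3@(1,0) a4@(0,3) a5@(0,3) a6@(0,3) | pheromone: 0 0 0 21 / 5 1 0 0 / 0 1 0 0 / 0 0 0 0 / 0 0 0 0
t=3: a0@(0,3) a1@(0,3) a2@(0,3) a3@(0,3) a4@(0,3) a5@(0,3) a6@(0,3) | pheromone: 0 0 0 34 / 4 0 0 0 / 0 0 0 0 / 0 0 0 0 / 0 0 0 0
t=4: a0@(0,3) a1@(0,3) a2@(0,3) a3@(0,3) a4@(0,3) a5@(0,3) a6@(0,3) | pheromone: 0 0 0 47 / 3 0 0 0 / 0 0 0 0 / 0 0 0 0 / 0 0 0 0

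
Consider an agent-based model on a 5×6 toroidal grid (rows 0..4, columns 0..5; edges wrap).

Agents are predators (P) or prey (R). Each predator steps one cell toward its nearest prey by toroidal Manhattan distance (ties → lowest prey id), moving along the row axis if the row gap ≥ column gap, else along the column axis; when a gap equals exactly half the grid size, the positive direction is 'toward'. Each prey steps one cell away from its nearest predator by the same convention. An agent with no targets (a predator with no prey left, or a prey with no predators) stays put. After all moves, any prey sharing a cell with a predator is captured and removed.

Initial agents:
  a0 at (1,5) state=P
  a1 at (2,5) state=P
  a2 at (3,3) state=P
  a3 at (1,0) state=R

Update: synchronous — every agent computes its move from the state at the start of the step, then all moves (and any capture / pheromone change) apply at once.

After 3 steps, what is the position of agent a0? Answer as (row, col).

t=1: a0@(1,0):P a1@(1,5):P a2@(3,4):P a3@(1,1):R
t=2: a0@(1,1):P a1@(1,0):P a2@(3,5):P a3@(1,2):R
t=3: a0@(1,2):P a1@(1,1):P a2@(3,0):P a3@(1,3):R

(1, 2)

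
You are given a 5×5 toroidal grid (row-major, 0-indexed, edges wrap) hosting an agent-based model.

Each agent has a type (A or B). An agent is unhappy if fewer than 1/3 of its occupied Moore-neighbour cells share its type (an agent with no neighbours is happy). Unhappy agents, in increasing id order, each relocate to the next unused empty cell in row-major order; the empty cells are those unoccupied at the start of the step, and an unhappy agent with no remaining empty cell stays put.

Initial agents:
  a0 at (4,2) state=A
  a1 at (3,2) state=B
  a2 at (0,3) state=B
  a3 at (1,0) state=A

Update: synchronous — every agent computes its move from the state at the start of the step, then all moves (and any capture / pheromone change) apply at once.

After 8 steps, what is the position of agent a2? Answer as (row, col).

(0, 2)

t=1: a0@(0,0):A a1@(0,1):B a2@(0,2):B a3@(1,0):A
t=2: (unchanged — steady state)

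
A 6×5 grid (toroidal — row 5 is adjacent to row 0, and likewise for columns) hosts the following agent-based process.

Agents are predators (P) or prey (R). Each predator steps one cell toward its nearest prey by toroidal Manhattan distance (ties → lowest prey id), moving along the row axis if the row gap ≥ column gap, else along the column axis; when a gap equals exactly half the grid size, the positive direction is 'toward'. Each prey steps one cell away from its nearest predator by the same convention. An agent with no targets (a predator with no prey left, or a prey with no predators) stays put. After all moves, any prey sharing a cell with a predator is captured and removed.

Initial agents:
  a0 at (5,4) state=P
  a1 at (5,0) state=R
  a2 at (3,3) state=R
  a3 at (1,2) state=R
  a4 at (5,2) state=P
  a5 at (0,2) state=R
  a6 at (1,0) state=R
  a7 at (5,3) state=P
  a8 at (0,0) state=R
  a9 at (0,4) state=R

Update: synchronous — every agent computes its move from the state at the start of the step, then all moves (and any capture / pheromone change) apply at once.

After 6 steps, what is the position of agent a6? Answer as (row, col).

t=1: a0@(5,0):P a1@(5,1):R a2@(2,3):R a3@(2,2):R a4@(0,2):P a5@(1,2):R a6@(2,0):R a7@(5,4):P a8@(1,0):R a9@(1,4):R
t=2: a0@(5,1):P a1@(5,2):R a2@(3,3):R a3@(3,2):R a4@(1,2):P a5@(2,2):R a6@(1,0):R a7@(5,0):P a8@(2,0):R a9@(2,4):R
t=3: a0@(5,2):P a1@(5,3):R a2@(4,3):R a3@(4,2):R a4@(2,2):P a5@(3,2):R a6@(1,4):R a7@(5,1):P a8@(2,4):R a9@(2,0):R
t=4: a0@(5,3):P a1@(5,4):R a2@(3,3):R a4@(3,2):P a5@(4,2):R a6@(1,0):R a7@(5,2):P a8@(2,0):R a9@(2,4):R
t=5: a0@(5,4):P a1@(5,0):R a2@(3,4):R a4@(3,3):P a5@(5,2):R a6@(2,0):R a7@(4,2):P a8@(2,4):R a9@(2,0):R
t=6: a0@(5,0):P a1@(5,1):R a2@(3,0):R a4@(3,4):P a5@(0,2):R a6@(2,1):R a7@(5,2):P a8@(1,4):R a9@(2,1):R

(2, 1)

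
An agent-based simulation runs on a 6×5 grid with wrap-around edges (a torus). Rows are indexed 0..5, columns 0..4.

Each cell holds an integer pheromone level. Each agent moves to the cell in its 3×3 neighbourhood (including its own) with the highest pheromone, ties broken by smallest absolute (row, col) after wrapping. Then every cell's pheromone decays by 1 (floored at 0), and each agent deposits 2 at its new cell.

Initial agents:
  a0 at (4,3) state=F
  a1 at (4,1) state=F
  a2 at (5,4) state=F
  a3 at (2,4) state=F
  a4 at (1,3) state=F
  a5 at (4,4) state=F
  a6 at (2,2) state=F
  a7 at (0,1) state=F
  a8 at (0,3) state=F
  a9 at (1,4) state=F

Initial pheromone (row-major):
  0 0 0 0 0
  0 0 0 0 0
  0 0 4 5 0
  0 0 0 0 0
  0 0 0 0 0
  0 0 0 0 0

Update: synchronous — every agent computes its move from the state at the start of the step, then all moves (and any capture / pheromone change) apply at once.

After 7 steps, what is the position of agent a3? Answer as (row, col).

(2, 3)

t=1: a0@(3,2) a1@(3,0) a2@(0,0) a3@(2,3) a4@(2,3) a5@(3,0) a6@(2,3) a7@(0,0) a8@(0,2) a9@(2,3) | pheromone: 4 0 2 0 0 / 0 0 0 0 0 / 0 0 3 12 0 / 4 0 2 0 0 / 0 0 0 0 0 / 0 0 0 0 0
t=2: a0@(2,3) a1@(3,0) a2@(0,0) a3@(2,3) a4@(2,3) a5@(3,0) a6@(2,3) a7@(0,0) a8@(0,2) a9@(2,3) | pheromone: 7 0 3 0 0 / 0 0 0 0 0 / 0 0 2 21 0 / 7 0 1 0 0 / 0 0 0 0 0 / 0 0 0 0 0
t=3: a0@(2,3) a1@(3,0) a2@(0,0) a3@(2,3) a4@(2,3) a5@(3,0) a6@(2,3) a7@(0,0) a8@(0,2) a9@(2,3) | pheromone: 10 0 4 0 0 / 0 0 0 0 0 / 0 0 1 30 0 / 10 0 0 0 0 / 0 0 0 0 0 / 0 0 0 0 0
t=4: a0@(2,3) a1@(3,0) a2@(0,0) a3@(2,3) a4@(2,3) a5@(3,0) a6@(2,3) a7@(0,0) a8@(0,2) a9@(2,3) | pheromone: 13 0 5 0 0 / 0 0 0 0 0 / 0 0 0 39 0 / 13 0 0 0 0 / 0 0 0 0 0 / 0 0 0 0 0
t=5: a0@(2,3) a1@(3,0) a2@(0,0) a3@(2,3) a4@(2,3) a5@(3,0) a6@(2,3) a7@(0,0) a8@(0,2) a9@(2,3) | pheromone: 16 0 6 0 0 / 0 0 0 0 0 / 0 0 0 48 0 / 16 0 0 0 0 / 0 0 0 0 0 / 0 0 0 0 0
t=6: a0@(2,3) a1@(3,0) a2@(0,0) a3@(2,3) a4@(2,3) a5@(3,0) a6@(2,3) a7@(0,0) a8@(0,2) a9@(2,3) | pheromone: 19 0 7 0 0 / 0 0 0 0 0 / 0 0 0 57 0 / 19 0 0 0 0 / 0 0 0 0 0 / 0 0 0 0 0
t=7: a0@(2,3) a1@(3,0) a2@(0,0) a3@(2,3) a4@(2,3) a5@(3,0) a6@(2,3) a7@(0,0) a8@(0,2) a9@(2,3) | pheromone: 22 0 8 0 0 / 0 0 0 0 0 / 0 0 0 66 0 / 22 0 0 0 0 / 0 0 0 0 0 / 0 0 0 0 0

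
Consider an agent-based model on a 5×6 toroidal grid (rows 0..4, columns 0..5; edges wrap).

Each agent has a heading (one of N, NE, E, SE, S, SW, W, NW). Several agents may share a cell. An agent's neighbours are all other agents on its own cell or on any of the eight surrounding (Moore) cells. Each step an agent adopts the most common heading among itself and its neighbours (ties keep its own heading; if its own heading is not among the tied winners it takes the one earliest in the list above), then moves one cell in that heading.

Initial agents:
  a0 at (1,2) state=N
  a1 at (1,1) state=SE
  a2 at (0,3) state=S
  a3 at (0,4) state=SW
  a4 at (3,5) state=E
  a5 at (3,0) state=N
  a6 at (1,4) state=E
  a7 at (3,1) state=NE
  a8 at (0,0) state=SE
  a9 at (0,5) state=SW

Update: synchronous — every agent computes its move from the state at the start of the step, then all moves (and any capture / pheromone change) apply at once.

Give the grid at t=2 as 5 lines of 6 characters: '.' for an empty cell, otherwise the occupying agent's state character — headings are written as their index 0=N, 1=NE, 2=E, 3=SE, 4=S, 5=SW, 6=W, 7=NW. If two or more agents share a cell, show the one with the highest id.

......
0.....
..35..
.253..
..0...

t=1: a0@(0,2):N a1@(2,2):SE a2@(1,3):S a3@(1,3):SW a4@(3,0):E a5@(2,0):N a6@(2,3):SW a7@(2,2):NE a8@(1,1):SE a9@(1,4):SW
t=2: a0@(4,2):N a1@(3,3):SE a2@(2,2):SW a3@(2,2):SW a4@(3,1):E a5@(1,0):N a6@(3,2):SW a7@(3,3):SE a8@(2,2):SE a9@(2,3):SW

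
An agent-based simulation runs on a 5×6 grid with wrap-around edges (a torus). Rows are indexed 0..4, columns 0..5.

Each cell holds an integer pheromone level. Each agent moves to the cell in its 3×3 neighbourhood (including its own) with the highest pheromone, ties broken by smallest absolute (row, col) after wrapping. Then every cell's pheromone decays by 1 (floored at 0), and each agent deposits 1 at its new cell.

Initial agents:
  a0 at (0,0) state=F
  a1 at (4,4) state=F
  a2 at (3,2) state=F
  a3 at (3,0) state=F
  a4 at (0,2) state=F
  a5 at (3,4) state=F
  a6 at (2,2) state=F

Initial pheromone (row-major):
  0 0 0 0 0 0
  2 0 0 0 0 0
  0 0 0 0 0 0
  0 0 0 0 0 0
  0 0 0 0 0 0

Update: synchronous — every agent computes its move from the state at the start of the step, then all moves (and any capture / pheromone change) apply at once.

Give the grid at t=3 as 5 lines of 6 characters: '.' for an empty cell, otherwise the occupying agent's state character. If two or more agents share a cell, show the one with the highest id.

t=1: a0@(1,0) a1@(0,3) a2@(2,1) a3@(2,0) a4@(0,1) a5@(2,3) a6@(1,1) | pheromone: 0 1 0 1 0 0 / 2 1 0 0 0 0 / 1 1 0 1 0 0 / 0 0 0 0 0 0 / 0 0 0 0 0 0
t=2: a0@(1,0) a1@(0,3) a2@(1,0) a3@(1,0) a4@(1,0) a5@(2,3) a6@(1,0) | pheromone: 0 0 0 1 0 0 / 6 0 0 0 0 0 / 0 0 0 1 0 0 / 0 0 0 0 0 0 / 0 0 0 0 0 0
t=3: a0@(1,0) a1@(0,3) a2@(1,0) a3@(1,0) a4@(1,0) a5@(2,3) a6@(1,0) | pheromone: 0 0 0 1 0 0 / 10 0 0 0 0 0 / 0 0 0 1 0 0 / 0 0 0 0 0 0 / 0 0 0 0 0 0

...F..
F.....
...F..
......
......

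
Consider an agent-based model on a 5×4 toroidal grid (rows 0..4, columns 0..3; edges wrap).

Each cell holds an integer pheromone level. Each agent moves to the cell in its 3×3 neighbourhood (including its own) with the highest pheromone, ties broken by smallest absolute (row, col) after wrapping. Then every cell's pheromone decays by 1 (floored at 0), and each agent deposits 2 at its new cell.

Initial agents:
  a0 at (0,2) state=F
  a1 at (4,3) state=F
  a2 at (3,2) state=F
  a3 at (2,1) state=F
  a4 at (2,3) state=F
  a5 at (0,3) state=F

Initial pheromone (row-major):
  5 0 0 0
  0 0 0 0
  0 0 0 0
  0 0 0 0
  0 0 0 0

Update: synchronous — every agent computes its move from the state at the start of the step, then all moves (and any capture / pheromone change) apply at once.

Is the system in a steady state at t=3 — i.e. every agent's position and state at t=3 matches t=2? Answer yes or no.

t=1: a0@(0,1) a1@(0,0) a2@(2,1) a3@(1,0) a4@(1,0) a5@(0,0) | pheromone: 8 2 0 0 / 4 0 0 0 / 0 2 0 0 / 0 0 0 0 / 0 0 0 0
t=2: a0@(0,0) a1@(0,0) a2@(1,0) a3@(0,0) a4@(0,0) a5@(0,0) | pheromone: 17 1 0 0 / 5 0 0 0 / 0 1 0 0 / 0 0 0 0 / 0 0 0 0
t=3: a0@(0,0) a1@(0,0) a2@(0,0) a3@(0,0) a4@(0,0) a5@(0,0) | pheromone: 28 0 0 0 / 4 0 0 0 / 0 0 0 0 / 0 0 0 0 / 0 0 0 0

no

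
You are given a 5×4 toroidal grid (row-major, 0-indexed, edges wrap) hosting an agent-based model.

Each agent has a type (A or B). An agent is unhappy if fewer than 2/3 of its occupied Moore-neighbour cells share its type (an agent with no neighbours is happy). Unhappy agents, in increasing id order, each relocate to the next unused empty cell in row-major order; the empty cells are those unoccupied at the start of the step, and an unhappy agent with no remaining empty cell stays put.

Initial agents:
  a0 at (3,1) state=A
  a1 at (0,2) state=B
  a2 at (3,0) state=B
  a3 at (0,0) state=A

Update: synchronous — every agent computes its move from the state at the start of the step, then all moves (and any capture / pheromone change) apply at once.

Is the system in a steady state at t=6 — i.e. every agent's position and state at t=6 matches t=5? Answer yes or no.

no

t=1: a0@(0,1):A a1@(0,2):B a2@(0,3):B a3@(0,0):A
t=2: a0@(1,0):A a1@(1,1):B a2@(1,2):B a3@(1,3):A
t=3: a0@(0,0):A a1@(0,1):B a2@(0,2):B a3@(0,3):A
t=4: a0@(1,0):A a1@(1,1):B a2@(1,2):B a3@(1,3):A
t=5: a0@(0,0):A a1@(0,1):B a2@(0,2):B a3@(0,3):A
t=6: a0@(1,0):A a1@(1,1):B a2@(1,2):B a3@(1,3):A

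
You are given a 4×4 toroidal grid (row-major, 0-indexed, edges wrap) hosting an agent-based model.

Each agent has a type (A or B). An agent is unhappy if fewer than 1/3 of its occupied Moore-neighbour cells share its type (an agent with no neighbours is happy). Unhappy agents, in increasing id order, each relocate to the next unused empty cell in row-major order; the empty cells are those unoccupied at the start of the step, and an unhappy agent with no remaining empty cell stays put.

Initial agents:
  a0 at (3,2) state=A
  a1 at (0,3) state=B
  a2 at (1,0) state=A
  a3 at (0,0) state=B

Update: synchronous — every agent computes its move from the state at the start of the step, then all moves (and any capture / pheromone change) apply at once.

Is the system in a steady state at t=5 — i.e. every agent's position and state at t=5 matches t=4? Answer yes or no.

yes

t=1: a0@(0,1):A a1@(0,3):B a2@(0,2):A a3@(0,0):B
t=2: (unchanged — steady state)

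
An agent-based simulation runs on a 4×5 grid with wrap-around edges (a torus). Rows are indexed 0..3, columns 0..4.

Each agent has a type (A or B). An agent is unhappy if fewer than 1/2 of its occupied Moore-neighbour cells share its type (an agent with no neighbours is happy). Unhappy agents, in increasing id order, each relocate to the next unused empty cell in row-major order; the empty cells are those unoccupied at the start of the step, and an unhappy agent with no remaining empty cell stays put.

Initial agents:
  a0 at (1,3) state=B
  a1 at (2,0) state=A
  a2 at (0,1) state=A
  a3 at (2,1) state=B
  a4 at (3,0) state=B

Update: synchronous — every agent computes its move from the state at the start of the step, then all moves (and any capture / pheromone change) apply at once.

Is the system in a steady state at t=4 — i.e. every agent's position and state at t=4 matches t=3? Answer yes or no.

yes

t=1: a0@(1,3):B a1@(0,0):A a2@(0,2):A a3@(2,1):B a4@(0,3):B
t=2: a0@(1,3):B a1@(0,0):A a2@(0,1):A a3@(2,1):B a4@(0,3):B
t=3: (unchanged — steady state)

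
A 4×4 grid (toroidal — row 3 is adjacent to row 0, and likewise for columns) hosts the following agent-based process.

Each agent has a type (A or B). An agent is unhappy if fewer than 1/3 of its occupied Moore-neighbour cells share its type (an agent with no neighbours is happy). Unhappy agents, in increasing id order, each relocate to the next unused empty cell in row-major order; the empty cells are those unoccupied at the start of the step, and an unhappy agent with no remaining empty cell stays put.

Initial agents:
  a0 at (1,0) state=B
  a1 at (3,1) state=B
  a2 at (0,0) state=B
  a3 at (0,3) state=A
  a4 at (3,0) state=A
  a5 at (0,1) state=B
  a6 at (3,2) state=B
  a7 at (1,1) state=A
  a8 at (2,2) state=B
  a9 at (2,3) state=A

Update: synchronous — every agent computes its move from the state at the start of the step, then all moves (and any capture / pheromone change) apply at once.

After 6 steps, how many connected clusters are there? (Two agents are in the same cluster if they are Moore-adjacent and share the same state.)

2

t=1: a0@(1,0):B a1@(3,1):B a2@(0,0):B a3@(0,2):A a4@(3,0):A a5@(0,1):B a6@(3,2):B a7@(1,2):A a8@(2,2):B a9@(1,3):A
t=2: a0@(1,0):B a1@(3,1):B a2@(0,0):B a3@(0,2):A a4@(0,3):A a5@(0,1):B a6@(3,2):B a7@(1,2):A a8@(2,2):B a9@(1,3):A
t=3: (unchanged — steady state)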